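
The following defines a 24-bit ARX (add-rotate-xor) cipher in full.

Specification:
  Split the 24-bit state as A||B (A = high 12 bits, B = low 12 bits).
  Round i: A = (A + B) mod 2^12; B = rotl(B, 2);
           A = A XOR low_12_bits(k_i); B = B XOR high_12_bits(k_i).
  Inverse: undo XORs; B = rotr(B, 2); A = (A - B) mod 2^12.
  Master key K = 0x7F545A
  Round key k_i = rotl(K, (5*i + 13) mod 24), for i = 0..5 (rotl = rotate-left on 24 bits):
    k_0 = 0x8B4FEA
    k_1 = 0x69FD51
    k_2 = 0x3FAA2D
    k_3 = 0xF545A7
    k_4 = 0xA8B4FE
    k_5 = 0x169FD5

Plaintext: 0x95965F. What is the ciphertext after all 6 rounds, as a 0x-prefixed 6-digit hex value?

0x4C0B9C

s_0 = plaintext = 0x95965F
s_1 = Round(s_0, k_0) = 0x0521C9
s_2 = Round(s_1, k_1) = 0xF4A1BB
s_3 = Round(s_2, k_2) = 0xB28516
s_4 = Round(s_3, k_3) = 0x599B0D
s_5 = Round(s_4, k_4) = 0x4586BD
s_6 = Round(s_5, k_5) = 0x4C0B9C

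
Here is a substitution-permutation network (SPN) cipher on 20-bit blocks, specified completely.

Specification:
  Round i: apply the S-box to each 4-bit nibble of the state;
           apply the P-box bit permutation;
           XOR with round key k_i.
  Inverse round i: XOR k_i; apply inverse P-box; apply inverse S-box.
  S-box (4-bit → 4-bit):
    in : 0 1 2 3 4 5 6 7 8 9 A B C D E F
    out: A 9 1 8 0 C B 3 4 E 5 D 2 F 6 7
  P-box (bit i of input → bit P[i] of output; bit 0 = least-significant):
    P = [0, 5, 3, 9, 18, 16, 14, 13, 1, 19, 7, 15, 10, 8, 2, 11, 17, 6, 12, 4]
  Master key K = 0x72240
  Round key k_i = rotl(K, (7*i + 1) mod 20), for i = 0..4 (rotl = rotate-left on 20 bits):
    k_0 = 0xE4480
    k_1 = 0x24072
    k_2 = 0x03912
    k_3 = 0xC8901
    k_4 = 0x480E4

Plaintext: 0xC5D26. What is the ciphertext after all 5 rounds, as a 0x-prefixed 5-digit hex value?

s_0 = plaintext = 0xC5D26
s_1 = Round(s_0, k_0) = 0x2CE67
s_2 = Round(s_1, k_1) = 0xD61D3
s_3 = Round(s_2, k_2) = 0x7C640
s_4 = Round(s_3, k_3) = 0x60A63
s_5 = Round(s_4, k_4) = 0x3AB36

0x3AB36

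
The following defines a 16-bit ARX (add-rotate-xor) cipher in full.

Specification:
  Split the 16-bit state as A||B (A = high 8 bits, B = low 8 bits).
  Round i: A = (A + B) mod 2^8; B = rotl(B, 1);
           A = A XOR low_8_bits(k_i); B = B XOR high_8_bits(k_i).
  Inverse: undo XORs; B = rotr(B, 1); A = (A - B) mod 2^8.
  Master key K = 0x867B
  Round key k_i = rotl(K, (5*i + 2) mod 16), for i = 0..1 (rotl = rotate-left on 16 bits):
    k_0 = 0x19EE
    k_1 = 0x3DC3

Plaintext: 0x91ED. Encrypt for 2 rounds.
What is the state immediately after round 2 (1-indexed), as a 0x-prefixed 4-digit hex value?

s_0 = plaintext = 0x91ED
s_1 = Round(s_0, k_0) = 0x90C2
s_2 = Round(s_1, k_1) = 0x91B8

0x91B8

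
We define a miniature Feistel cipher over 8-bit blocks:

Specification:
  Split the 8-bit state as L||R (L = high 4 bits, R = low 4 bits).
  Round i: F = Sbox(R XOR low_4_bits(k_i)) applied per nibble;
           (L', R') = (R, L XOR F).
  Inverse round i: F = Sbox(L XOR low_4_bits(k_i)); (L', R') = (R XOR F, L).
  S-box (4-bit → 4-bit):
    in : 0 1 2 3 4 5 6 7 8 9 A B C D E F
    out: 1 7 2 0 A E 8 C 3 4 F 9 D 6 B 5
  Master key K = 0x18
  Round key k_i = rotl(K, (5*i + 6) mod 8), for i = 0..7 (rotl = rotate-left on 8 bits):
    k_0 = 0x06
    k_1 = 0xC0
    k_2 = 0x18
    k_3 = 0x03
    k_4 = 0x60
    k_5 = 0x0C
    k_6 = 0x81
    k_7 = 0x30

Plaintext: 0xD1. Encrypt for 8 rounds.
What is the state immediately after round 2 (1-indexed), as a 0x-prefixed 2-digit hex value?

s_0 = plaintext = 0xD1
s_1 = Round(s_0, k_0) = 0x11
s_2 = Round(s_1, k_1) = 0x16
s_3 = Round(s_2, k_2) = 0x6A
s_4 = Round(s_3, k_3) = 0xA2
s_5 = Round(s_4, k_4) = 0x28
s_6 = Round(s_5, k_5) = 0x88
s_7 = Round(s_6, k_6) = 0x8C
s_8 = Round(s_7, k_7) = 0xC5

0x16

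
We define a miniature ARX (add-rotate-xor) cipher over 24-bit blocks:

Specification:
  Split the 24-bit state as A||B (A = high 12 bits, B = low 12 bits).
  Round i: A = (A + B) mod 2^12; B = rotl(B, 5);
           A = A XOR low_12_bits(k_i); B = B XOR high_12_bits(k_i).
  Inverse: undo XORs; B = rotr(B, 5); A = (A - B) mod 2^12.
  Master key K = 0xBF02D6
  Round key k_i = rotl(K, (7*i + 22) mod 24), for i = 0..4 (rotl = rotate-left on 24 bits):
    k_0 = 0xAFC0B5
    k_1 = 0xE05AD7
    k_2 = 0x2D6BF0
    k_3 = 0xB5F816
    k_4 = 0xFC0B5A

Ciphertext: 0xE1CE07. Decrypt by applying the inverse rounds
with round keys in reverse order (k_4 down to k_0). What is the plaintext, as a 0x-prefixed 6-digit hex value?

s_0 = ciphertext = 0xE1CE07
s_1 = InvRound(s_0, k_4) = 0x1B838E
s_2 = InvRound(s_1, k_3) = 0x0E88C6
s_3 = InvRound(s_2, k_2) = 0x2C8850
s_4 = InvRound(s_3, k_1) = 0xD6DAB2
s_5 = InvRound(s_4, k_0) = 0x6D6702

0x6D6702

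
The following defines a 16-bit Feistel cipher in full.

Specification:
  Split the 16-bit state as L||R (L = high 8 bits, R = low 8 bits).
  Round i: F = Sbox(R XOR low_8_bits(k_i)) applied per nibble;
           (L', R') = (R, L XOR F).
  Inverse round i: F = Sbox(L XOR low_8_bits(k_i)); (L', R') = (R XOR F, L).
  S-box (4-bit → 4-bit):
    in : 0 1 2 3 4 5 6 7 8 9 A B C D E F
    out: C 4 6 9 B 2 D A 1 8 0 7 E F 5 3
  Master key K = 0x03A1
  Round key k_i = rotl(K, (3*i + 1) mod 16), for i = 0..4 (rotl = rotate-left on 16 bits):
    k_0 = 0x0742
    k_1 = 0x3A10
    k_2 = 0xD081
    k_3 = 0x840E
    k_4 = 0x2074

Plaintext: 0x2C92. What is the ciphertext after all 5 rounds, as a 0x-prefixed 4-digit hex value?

0x21C1

s_0 = plaintext = 0x2C92
s_1 = Round(s_0, k_0) = 0x92D0
s_2 = Round(s_1, k_1) = 0xD07E
s_3 = Round(s_2, k_2) = 0x7EE3
s_4 = Round(s_3, k_3) = 0xE321
s_5 = Round(s_4, k_4) = 0x21C1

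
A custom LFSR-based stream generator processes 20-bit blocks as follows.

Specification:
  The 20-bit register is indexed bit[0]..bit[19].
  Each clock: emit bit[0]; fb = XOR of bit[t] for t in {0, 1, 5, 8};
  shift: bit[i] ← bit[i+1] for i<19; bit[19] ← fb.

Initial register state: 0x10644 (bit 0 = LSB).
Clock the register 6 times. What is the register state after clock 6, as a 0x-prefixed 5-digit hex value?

reg_0 = 0x10644
clock 1: out=0, reg = 0x08322
clock 2: out=0, reg = 0x84191
clock 3: out=1, reg = 0x420C8
clock 4: out=0, reg = 0x21064
clock 5: out=0, reg = 0x90832
clock 6: out=0, reg = 0x48419

0x48419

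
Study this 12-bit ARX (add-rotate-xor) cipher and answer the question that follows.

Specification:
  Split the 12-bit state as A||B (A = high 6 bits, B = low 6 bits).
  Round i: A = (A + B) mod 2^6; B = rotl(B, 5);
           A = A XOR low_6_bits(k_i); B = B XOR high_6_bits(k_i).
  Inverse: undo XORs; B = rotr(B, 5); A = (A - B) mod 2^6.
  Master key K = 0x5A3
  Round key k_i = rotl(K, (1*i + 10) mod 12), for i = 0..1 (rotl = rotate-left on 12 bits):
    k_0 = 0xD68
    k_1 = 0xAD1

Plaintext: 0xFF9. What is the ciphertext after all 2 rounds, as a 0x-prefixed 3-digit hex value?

0x20F

s_0 = plaintext = 0xFF9
s_1 = Round(s_0, k_0) = 0x409
s_2 = Round(s_1, k_1) = 0x20F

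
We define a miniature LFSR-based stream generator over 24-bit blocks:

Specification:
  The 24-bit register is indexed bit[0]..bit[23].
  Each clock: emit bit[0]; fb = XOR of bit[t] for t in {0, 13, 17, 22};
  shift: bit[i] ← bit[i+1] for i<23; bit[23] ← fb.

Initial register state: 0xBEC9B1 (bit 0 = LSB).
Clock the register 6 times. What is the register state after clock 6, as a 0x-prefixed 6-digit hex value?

0x4AFB26

reg_0 = 0xBEC9B1
clock 1: out=1, reg = 0x5F64D8
clock 2: out=0, reg = 0xAFB26C
clock 3: out=0, reg = 0x57D936
clock 4: out=0, reg = 0x2BEC9B
clock 5: out=1, reg = 0x95F64D
clock 6: out=1, reg = 0x4AFB26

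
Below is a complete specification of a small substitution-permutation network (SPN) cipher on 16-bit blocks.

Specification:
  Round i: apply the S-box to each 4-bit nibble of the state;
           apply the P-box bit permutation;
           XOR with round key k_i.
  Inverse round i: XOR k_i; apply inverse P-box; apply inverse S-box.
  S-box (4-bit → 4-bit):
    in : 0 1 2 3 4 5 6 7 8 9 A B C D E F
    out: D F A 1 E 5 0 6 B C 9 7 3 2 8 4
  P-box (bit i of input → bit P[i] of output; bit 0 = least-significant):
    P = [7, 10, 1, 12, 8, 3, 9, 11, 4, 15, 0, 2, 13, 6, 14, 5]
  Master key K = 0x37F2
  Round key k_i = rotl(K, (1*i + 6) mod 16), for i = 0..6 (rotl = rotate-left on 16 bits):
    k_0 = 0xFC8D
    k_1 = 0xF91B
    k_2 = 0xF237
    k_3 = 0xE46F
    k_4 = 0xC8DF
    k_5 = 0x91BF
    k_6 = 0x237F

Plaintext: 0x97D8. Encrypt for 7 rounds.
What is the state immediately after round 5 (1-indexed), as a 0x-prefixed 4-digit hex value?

0xF8D8

s_0 = plaintext = 0x97D8
s_1 = Round(s_0, k_0) = 0x2824
s_2 = Round(s_1, k_1) = 0x6565
s_3 = Round(s_2, k_2) = 0xF2A4
s_4 = Round(s_3, k_3) = 0x3969
s_5 = Round(s_4, k_4) = 0xF8D8
s_6 = Round(s_5, k_5) = 0x4523
s_7 = Round(s_6, k_6) = 0x6B86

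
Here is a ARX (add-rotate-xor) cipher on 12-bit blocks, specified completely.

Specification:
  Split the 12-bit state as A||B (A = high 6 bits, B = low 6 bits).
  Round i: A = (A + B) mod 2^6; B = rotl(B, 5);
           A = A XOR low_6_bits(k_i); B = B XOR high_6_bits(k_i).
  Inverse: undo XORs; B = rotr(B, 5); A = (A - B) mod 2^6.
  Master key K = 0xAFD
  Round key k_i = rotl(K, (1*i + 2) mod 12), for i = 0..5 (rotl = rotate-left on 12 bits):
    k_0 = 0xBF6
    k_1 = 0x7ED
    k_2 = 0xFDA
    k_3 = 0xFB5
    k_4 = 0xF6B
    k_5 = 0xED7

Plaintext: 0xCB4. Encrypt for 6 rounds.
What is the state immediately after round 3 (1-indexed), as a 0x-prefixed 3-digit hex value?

0x5CD

s_0 = plaintext = 0xCB4
s_1 = Round(s_0, k_0) = 0x435
s_2 = Round(s_1, k_1) = 0xA25
s_3 = Round(s_2, k_2) = 0x5CD
s_4 = Round(s_3, k_3) = 0x458
s_5 = Round(s_4, k_4) = 0x0B1
s_6 = Round(s_5, k_5) = 0x903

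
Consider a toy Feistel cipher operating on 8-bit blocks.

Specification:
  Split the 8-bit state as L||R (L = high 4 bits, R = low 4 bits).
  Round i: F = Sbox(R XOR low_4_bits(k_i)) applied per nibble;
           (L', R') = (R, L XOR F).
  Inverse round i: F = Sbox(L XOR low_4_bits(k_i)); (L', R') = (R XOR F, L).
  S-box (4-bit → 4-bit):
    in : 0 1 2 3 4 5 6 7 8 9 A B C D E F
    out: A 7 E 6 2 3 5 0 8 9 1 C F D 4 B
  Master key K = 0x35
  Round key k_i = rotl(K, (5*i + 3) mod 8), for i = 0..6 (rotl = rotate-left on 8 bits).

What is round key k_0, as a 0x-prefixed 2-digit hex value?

0xA9

K = 0x35
k_0 = rotl(K, (5*0+3) mod 8) = rotl(K, 3) = 0xA9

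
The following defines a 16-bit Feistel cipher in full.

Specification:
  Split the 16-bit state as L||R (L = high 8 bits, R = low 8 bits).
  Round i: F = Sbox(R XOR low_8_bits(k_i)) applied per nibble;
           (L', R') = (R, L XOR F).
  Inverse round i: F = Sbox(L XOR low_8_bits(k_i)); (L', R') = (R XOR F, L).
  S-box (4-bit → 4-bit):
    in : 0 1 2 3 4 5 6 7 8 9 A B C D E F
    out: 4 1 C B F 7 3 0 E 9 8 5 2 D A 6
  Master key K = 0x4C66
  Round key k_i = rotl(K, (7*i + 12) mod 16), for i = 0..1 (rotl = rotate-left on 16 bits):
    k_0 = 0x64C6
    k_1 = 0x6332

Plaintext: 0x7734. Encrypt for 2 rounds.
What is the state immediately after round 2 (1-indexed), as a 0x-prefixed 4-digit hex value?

s_0 = plaintext = 0x7734
s_1 = Round(s_0, k_0) = 0x341B
s_2 = Round(s_1, k_1) = 0x1BFD

0x1BFD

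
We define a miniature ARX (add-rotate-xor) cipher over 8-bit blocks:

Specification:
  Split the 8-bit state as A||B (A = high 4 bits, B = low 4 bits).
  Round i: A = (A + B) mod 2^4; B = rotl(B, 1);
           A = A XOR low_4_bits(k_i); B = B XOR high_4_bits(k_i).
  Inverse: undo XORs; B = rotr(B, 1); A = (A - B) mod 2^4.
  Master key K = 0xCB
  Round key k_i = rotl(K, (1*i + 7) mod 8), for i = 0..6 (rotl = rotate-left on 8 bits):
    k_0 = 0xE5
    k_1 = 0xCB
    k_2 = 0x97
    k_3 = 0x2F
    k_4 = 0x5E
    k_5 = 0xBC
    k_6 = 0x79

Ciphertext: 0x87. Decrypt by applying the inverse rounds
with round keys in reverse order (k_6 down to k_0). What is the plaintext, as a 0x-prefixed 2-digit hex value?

s_0 = ciphertext = 0x87
s_1 = InvRound(s_0, k_6) = 0x10
s_2 = InvRound(s_1, k_5) = 0x0D
s_3 = InvRound(s_2, k_4) = 0xA4
s_4 = InvRound(s_3, k_3) = 0x23
s_5 = InvRound(s_4, k_2) = 0x05
s_6 = InvRound(s_5, k_1) = 0xFC
s_7 = InvRound(s_6, k_0) = 0x91

0x91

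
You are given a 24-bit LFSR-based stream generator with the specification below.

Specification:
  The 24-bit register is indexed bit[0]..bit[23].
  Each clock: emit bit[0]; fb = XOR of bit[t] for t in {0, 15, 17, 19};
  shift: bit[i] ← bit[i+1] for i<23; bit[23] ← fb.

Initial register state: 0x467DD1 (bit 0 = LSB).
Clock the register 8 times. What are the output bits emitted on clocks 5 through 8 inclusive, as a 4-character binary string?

1011

reg_0 = 0x467DD1
clock 1: out=1, reg = 0x233EE8
clock 2: out=0, reg = 0x919F74
clock 3: out=0, reg = 0xC8CFBA
clock 4: out=0, reg = 0x6467DD
clock 5: out=1, reg = 0xB233EE
clock 6: out=0, reg = 0xD919F7
clock 7: out=1, reg = 0x6C8CFB
clock 8: out=1, reg = 0xB6467D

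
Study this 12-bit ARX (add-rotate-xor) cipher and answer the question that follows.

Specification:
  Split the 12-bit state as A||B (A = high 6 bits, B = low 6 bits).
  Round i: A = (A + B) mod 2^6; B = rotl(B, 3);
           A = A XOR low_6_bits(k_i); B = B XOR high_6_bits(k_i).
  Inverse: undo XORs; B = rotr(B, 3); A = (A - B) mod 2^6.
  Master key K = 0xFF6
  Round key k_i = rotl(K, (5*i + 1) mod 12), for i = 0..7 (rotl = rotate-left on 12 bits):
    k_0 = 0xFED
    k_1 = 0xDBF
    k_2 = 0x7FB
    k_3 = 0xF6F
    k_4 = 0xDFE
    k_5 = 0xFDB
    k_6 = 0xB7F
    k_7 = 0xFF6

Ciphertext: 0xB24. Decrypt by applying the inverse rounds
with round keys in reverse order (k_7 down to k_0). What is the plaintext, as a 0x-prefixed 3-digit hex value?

s_0 = ciphertext = 0xB24
s_1 = InvRound(s_0, k_7) = 0xFDB
s_2 = InvRound(s_1, k_6) = 0x2B6
s_3 = InvRound(s_2, k_5) = 0x209
s_4 = InvRound(s_3, k_4) = 0xFF7
s_5 = InvRound(s_4, k_3) = 0xFD1
s_6 = InvRound(s_5, k_2) = 0x4F1
s_7 = InvRound(s_6, k_1) = 0xD38
s_8 = InvRound(s_7, k_0) = 0x878

0x878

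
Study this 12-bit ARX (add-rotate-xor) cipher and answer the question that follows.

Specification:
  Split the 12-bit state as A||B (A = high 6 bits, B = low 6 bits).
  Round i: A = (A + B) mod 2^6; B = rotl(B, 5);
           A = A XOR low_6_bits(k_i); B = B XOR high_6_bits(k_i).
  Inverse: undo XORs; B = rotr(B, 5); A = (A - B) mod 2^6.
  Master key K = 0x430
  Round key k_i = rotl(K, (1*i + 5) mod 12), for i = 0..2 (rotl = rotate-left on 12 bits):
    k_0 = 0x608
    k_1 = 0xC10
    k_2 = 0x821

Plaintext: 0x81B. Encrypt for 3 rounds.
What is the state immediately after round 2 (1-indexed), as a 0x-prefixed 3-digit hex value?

0xE0A

s_0 = plaintext = 0x81B
s_1 = Round(s_0, k_0) = 0xCF5
s_2 = Round(s_1, k_1) = 0xE0A
s_3 = Round(s_2, k_2) = 0x8E5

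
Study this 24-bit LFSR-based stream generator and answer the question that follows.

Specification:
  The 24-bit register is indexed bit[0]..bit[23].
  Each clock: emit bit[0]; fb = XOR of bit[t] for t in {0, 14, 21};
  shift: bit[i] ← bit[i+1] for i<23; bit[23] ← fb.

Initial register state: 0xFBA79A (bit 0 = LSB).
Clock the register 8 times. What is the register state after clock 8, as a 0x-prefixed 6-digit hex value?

0x2BFBA7

reg_0 = 0xFBA79A
clock 1: out=0, reg = 0xFDD3CD
clock 2: out=1, reg = 0xFEE9E6
clock 3: out=0, reg = 0x7F74F3
clock 4: out=1, reg = 0xBFBA79
clock 5: out=1, reg = 0x5FDD3C
clock 6: out=0, reg = 0xAFEE9E
clock 7: out=0, reg = 0x57F74F
clock 8: out=1, reg = 0x2BFBA7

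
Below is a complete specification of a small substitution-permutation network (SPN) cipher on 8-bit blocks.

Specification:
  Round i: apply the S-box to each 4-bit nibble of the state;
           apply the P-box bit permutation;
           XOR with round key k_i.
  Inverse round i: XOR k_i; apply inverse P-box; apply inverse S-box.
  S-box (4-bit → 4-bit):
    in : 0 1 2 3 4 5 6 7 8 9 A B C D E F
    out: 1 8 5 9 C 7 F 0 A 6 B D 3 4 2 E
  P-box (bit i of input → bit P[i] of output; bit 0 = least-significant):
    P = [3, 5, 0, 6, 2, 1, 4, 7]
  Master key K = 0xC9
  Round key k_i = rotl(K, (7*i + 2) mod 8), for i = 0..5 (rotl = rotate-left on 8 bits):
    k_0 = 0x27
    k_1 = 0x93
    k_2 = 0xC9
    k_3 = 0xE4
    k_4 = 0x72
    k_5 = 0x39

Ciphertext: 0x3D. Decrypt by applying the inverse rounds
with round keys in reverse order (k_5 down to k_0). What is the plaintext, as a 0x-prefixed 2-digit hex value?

s_0 = ciphertext = 0x3D
s_1 = InvRound(s_0, k_5) = 0x07
s_2 = InvRound(s_1, k_4) = 0x2F
s_3 = InvRound(s_2, k_3) = 0x8B
s_4 = InvRound(s_3, k_2) = 0xE1
s_5 = InvRound(s_4, k_1) = 0x98
s_6 = InvRound(s_5, k_0) = 0x65

0x65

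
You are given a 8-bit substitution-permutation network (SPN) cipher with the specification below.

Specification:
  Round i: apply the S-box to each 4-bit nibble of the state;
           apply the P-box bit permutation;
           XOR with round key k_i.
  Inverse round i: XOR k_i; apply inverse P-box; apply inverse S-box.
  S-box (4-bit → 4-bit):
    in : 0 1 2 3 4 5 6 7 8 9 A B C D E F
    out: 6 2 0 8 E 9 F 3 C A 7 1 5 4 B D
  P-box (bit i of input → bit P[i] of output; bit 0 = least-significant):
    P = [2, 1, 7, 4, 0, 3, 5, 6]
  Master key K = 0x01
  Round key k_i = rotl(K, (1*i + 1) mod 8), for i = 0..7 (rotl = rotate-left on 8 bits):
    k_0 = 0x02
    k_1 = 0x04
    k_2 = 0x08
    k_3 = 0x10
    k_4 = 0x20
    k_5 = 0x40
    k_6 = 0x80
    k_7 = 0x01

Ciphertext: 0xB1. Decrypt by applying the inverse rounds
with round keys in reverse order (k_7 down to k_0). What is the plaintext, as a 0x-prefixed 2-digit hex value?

s_0 = ciphertext = 0xB1
s_1 = InvRound(s_0, k_7) = 0xD8
s_2 = InvRound(s_1, k_6) = 0x93
s_3 = InvRound(s_2, k_5) = 0x54
s_4 = InvRound(s_3, k_4) = 0x85
s_5 = InvRound(s_4, k_3) = 0xBF
s_6 = InvRound(s_5, k_2) = 0xC6
s_7 = InvRound(s_6, k_1) = 0x30
s_8 = InvRound(s_7, k_0) = 0xD9

0xD9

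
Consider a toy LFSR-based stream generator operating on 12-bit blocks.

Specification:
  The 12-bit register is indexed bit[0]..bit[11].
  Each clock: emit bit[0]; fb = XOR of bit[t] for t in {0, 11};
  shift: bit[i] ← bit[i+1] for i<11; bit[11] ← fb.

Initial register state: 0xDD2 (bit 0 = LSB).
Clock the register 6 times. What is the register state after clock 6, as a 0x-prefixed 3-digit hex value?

0xC77

reg_0 = 0xDD2
clock 1: out=0, reg = 0xEE9
clock 2: out=1, reg = 0x774
clock 3: out=0, reg = 0x3BA
clock 4: out=0, reg = 0x1DD
clock 5: out=1, reg = 0x8EE
clock 6: out=0, reg = 0xC77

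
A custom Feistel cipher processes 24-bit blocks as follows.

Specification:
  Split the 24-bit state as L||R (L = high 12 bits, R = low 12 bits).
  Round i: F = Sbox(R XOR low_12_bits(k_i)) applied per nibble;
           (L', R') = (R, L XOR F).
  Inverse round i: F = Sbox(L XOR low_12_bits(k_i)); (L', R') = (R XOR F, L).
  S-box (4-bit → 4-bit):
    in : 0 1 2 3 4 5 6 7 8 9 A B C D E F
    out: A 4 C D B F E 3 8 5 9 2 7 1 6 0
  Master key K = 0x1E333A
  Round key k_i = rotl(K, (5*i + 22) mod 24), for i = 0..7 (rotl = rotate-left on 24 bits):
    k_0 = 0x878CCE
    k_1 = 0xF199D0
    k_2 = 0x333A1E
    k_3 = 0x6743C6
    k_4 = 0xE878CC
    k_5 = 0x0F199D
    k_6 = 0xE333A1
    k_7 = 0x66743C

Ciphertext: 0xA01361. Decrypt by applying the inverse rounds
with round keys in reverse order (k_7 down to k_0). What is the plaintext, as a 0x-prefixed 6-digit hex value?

s_0 = ciphertext = 0xA01361
s_1 = InvRound(s_0, k_7) = 0x5B0A01
s_2 = InvRound(s_1, k_6) = 0x4455B0
s_3 = InvRound(s_2, k_5) = 0x4A8445
s_4 = InvRound(s_3, k_4) = 0x3AE4A8
s_5 = InvRound(s_4, k_3) = 0xE403AE
s_6 = InvRound(s_5, k_2) = 0x858E40
s_7 = InvRound(s_6, k_1) = 0xAC8858
s_8 = InvRound(s_7, k_0) = 0x6F6AC8

0x6F6AC8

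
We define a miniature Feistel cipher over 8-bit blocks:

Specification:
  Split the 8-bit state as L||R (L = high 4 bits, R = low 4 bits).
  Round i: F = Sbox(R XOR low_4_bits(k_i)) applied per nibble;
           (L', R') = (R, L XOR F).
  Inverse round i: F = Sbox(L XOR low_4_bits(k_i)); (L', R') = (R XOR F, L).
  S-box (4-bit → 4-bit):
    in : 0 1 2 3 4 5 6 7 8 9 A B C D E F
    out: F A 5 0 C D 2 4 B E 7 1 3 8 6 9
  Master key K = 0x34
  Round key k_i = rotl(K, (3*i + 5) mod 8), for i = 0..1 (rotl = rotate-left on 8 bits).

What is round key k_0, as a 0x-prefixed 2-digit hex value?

0x86

K = 0x34
k_0 = rotl(K, (3*0+5) mod 8) = rotl(K, 5) = 0x86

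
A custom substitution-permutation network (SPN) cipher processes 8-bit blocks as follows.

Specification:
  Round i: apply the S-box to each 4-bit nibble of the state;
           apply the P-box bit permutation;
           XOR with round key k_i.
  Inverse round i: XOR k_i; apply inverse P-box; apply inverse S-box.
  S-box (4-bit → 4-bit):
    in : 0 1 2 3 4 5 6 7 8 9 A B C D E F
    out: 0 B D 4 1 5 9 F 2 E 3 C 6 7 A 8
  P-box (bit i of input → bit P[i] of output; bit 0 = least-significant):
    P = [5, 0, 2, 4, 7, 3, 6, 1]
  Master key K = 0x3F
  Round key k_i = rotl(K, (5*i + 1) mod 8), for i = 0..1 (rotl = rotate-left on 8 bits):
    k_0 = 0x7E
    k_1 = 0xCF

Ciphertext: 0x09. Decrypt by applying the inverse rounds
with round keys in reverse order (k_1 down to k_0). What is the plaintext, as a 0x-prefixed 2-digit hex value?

0xC9

s_0 = ciphertext = 0x09
s_1 = InvRound(s_0, k_1) = 0x23
s_2 = InvRound(s_1, k_0) = 0xC9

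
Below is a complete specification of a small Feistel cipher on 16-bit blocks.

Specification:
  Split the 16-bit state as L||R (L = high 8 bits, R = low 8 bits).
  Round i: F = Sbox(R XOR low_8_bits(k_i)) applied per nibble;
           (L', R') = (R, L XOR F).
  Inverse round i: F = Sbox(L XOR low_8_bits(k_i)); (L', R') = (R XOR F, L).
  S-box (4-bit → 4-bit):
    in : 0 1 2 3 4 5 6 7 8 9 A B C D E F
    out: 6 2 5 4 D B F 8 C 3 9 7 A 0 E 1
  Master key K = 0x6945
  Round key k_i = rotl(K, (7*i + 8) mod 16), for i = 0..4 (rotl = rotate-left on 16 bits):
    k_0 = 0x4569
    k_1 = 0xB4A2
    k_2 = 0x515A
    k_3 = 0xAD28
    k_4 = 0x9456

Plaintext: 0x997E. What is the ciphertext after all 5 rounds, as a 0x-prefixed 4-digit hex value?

0x4BF7

s_0 = plaintext = 0x997E
s_1 = Round(s_0, k_0) = 0x7EB1
s_2 = Round(s_1, k_1) = 0xB15A
s_3 = Round(s_2, k_2) = 0x5AD7
s_4 = Round(s_3, k_3) = 0xD74B
s_5 = Round(s_4, k_4) = 0x4BF7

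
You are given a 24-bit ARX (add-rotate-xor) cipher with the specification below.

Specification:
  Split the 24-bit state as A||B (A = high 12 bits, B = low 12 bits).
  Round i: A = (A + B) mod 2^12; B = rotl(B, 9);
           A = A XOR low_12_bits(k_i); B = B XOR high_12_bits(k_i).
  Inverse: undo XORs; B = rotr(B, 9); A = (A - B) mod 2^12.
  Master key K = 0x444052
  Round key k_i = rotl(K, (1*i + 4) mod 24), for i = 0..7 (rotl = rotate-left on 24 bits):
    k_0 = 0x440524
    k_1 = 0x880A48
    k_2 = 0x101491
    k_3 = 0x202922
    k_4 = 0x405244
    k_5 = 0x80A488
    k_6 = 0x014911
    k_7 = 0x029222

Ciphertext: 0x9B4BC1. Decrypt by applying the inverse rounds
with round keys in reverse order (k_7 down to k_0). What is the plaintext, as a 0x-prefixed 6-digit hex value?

s_0 = ciphertext = 0x9B4BC1
s_1 = InvRound(s_0, k_7) = 0xC51F45
s_2 = InvRound(s_1, k_6) = 0xAB1A8F
s_3 = InvRound(s_2, k_5) = 0xA10429
s_4 = InvRound(s_3, k_4) = 0x6F4160
s_5 = InvRound(s_4, k_3) = 0x4C5B11
s_6 = InvRound(s_5, k_2) = 0xFCF085
s_7 = InvRound(s_6, k_1) = 0x55B02C
s_8 = InvRound(s_7, k_0) = 0xD1D362

0xD1D362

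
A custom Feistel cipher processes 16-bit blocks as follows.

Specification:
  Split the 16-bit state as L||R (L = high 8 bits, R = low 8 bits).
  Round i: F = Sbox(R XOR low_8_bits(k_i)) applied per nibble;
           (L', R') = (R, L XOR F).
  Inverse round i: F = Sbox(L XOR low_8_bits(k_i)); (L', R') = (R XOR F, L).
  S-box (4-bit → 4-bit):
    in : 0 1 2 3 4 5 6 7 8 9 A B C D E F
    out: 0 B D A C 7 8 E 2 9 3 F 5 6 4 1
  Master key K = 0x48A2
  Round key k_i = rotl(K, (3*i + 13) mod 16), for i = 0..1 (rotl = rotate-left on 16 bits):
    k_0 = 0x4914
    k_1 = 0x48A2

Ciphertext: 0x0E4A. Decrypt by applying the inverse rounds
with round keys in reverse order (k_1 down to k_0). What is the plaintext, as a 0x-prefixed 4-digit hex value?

0x817F

s_0 = ciphertext = 0x0E4A
s_1 = InvRound(s_0, k_1) = 0x7F0E
s_2 = InvRound(s_1, k_0) = 0x817F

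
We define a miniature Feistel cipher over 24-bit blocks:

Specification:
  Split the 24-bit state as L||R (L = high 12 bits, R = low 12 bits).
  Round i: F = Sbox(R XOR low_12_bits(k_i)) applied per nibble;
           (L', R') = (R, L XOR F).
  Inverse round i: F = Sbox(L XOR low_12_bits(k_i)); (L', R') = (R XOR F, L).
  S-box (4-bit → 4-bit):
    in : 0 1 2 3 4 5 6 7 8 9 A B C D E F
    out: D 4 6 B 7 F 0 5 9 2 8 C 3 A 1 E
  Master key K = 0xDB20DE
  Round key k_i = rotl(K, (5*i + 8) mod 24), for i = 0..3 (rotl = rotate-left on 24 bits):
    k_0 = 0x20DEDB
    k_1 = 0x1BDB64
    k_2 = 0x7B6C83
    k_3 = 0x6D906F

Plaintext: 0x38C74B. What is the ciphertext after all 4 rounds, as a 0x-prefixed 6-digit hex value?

0xA44718

s_0 = plaintext = 0x38C74B
s_1 = Round(s_0, k_0) = 0x74B1A1
s_2 = Round(s_1, k_1) = 0x1A1F74
s_3 = Round(s_2, k_2) = 0xF74A44
s_4 = Round(s_3, k_3) = 0xA44718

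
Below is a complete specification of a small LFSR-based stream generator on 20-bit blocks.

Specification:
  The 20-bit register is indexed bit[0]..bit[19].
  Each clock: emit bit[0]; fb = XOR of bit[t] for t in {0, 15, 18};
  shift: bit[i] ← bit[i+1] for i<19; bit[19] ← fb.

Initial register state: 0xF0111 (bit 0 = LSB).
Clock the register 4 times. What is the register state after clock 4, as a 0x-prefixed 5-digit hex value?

0xCF011

reg_0 = 0xF0111
clock 1: out=1, reg = 0x78088
clock 2: out=0, reg = 0x3C044
clock 3: out=0, reg = 0x9E022
clock 4: out=0, reg = 0xCF011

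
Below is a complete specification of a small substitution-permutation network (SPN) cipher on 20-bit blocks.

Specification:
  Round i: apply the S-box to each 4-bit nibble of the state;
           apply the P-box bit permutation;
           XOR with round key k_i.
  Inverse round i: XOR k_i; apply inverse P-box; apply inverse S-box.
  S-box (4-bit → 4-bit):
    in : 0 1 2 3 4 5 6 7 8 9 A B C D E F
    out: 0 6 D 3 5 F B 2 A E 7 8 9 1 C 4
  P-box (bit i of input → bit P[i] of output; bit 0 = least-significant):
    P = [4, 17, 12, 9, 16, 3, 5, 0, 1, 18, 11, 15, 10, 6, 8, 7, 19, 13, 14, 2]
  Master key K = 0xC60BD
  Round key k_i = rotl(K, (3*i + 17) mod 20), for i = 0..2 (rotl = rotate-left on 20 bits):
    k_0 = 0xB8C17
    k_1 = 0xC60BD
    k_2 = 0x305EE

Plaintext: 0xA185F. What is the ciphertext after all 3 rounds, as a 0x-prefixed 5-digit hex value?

0x9C81C

s_0 = plaintext = 0xA185F
s_1 = Round(s_0, k_0) = 0x67D7E
s_2 = Round(s_1, k_1) = 0x452F3
s_3 = Round(s_2, k_2) = 0x9C81C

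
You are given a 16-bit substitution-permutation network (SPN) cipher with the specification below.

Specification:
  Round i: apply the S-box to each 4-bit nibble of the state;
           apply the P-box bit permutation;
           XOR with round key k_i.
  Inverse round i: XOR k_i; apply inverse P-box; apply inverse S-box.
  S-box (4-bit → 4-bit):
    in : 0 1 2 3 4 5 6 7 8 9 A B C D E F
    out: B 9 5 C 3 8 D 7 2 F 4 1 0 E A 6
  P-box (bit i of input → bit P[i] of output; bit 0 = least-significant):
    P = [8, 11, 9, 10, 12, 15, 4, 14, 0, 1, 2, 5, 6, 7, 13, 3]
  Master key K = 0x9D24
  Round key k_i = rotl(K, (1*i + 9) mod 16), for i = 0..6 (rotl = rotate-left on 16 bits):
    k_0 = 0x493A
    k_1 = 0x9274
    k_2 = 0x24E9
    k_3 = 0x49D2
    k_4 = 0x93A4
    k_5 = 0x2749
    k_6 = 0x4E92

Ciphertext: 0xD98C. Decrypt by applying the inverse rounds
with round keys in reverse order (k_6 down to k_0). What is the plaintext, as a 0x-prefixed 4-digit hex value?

0xF55D

s_0 = ciphertext = 0xD98C
s_1 = InvRound(s_0, k_6) = 0x5F76
s_2 = InvRound(s_1, k_5) = 0x3968
s_3 = InvRound(s_2, k_4) = 0x9A8F
s_4 = InvRound(s_3, k_3) = 0x1292
s_5 = InvRound(s_4, k_2) = 0x6023
s_6 = InvRound(s_5, k_1) = 0x279A
s_7 = InvRound(s_6, k_0) = 0xF55D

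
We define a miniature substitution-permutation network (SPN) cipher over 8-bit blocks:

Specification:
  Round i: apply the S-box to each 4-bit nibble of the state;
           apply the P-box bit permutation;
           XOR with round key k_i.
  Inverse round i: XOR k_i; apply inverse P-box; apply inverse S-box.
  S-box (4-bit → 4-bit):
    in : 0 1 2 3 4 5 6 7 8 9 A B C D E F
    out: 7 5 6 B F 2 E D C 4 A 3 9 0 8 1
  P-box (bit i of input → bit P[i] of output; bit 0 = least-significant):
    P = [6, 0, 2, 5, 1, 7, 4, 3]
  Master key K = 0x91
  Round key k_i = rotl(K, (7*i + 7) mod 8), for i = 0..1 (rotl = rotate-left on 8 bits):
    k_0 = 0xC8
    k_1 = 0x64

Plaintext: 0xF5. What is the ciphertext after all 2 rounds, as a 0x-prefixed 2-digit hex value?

s_0 = plaintext = 0xF5
s_1 = Round(s_0, k_0) = 0xCB
s_2 = Round(s_1, k_1) = 0x2F

0x2F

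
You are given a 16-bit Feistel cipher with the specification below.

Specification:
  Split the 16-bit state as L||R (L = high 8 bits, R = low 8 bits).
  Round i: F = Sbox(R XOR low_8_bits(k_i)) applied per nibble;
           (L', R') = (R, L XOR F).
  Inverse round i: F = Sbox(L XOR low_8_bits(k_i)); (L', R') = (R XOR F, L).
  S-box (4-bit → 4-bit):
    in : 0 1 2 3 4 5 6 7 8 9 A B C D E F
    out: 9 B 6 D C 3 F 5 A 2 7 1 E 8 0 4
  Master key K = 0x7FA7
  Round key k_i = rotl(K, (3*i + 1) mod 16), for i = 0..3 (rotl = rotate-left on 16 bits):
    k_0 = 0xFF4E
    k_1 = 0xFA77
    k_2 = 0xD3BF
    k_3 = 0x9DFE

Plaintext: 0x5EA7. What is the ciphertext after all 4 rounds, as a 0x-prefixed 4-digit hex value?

s_0 = plaintext = 0x5EA7
s_1 = Round(s_0, k_0) = 0xA75C
s_2 = Round(s_1, k_1) = 0x5CC6
s_3 = Round(s_2, k_2) = 0xC60E
s_4 = Round(s_3, k_3) = 0x0E8F

0x0E8F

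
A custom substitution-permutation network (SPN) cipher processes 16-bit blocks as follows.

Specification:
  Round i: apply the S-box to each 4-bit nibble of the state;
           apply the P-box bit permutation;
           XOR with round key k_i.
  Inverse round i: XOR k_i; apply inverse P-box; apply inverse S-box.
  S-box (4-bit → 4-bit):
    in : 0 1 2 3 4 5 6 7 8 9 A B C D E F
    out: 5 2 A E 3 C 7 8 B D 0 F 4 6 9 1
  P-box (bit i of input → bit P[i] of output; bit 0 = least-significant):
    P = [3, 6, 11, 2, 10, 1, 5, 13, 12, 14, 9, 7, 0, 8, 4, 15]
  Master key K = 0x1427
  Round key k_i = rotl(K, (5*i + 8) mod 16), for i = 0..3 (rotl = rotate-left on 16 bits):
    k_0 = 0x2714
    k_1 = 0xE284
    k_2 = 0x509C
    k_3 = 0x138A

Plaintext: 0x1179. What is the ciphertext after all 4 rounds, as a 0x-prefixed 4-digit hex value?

s_0 = plaintext = 0x1179
s_1 = Round(s_0, k_0) = 0x4E18
s_2 = Round(s_1, k_1) = 0xF34B
s_3 = Round(s_2, k_2) = 0x1E53
s_4 = Round(s_3, k_3) = 0x2A6E

0x2A6E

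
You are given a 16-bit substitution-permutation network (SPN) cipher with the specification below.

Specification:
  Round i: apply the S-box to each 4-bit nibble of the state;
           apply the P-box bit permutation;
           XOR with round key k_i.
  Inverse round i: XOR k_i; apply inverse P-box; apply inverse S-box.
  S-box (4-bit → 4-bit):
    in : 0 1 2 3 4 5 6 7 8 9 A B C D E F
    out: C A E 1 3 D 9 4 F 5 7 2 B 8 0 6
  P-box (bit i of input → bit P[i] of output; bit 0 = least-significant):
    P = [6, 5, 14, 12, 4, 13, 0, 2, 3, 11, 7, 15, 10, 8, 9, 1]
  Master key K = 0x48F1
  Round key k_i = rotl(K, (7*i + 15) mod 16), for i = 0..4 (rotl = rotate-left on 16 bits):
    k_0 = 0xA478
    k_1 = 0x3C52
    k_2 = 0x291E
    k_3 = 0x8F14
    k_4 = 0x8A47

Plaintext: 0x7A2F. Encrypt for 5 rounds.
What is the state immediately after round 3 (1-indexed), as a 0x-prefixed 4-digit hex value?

0x0DF0

s_0 = plaintext = 0x7A2F
s_1 = Round(s_0, k_0) = 0xCED5
s_2 = Round(s_1, k_1) = 0x6914
s_3 = Round(s_2, k_2) = 0x0DF0
s_4 = Round(s_3, k_3) = 0x7D17
s_5 = Round(s_4, k_4) = 0x6843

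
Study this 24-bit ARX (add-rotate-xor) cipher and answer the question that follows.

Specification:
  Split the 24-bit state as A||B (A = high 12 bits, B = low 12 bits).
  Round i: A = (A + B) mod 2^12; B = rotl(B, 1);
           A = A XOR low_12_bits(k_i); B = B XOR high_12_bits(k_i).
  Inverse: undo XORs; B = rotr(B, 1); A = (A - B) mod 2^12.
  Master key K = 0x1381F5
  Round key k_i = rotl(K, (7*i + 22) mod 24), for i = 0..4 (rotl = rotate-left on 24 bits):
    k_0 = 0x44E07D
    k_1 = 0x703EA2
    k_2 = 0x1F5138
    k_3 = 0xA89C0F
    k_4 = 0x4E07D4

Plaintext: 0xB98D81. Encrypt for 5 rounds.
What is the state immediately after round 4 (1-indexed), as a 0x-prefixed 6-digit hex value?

0xD58F01

s_0 = plaintext = 0xB98D81
s_1 = Round(s_0, k_0) = 0x964F4D
s_2 = Round(s_1, k_1) = 0x613998
s_3 = Round(s_2, k_2) = 0xE932C4
s_4 = Round(s_3, k_3) = 0xD58F01
s_5 = Round(s_4, k_4) = 0xB8DAE3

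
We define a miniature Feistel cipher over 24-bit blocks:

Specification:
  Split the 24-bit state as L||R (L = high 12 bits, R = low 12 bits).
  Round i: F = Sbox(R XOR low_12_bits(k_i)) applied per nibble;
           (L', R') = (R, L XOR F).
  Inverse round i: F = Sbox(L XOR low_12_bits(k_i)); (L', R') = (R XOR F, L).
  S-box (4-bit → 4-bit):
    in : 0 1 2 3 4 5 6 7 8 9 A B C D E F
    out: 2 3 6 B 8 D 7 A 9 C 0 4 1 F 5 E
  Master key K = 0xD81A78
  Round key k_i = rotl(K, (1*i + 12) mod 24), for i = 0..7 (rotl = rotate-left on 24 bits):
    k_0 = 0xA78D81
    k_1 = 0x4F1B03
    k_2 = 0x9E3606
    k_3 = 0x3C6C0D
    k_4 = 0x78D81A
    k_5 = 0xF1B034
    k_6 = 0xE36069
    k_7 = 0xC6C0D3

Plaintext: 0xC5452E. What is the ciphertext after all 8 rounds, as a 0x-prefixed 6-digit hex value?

0xD3257C

s_0 = plaintext = 0xC5452E
s_1 = Round(s_0, k_0) = 0x52E55A
s_2 = Round(s_1, k_1) = 0x55A0F2
s_3 = Round(s_2, k_2) = 0x0F22B2
s_4 = Round(s_3, k_3) = 0x2B25BC
s_5 = Round(s_4, k_4) = 0x5BCDB5
s_6 = Round(s_5, k_5) = 0xDB5A2F
s_7 = Round(s_6, k_6) = 0xA2FD32
s_8 = Round(s_7, k_7) = 0xD3257C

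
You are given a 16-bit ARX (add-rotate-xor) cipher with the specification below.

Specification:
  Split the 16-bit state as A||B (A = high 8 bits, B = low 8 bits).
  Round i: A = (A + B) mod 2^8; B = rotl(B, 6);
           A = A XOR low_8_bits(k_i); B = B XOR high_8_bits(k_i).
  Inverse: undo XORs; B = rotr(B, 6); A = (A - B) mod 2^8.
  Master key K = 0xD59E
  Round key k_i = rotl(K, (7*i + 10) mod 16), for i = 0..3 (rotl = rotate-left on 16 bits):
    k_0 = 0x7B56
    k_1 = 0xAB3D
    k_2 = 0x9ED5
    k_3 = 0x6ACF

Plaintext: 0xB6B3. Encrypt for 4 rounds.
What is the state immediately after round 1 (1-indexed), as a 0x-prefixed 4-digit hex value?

0x3F97

s_0 = plaintext = 0xB6B3
s_1 = Round(s_0, k_0) = 0x3F97
s_2 = Round(s_1, k_1) = 0xEB4E
s_3 = Round(s_2, k_2) = 0xEC0D
s_4 = Round(s_3, k_3) = 0x3629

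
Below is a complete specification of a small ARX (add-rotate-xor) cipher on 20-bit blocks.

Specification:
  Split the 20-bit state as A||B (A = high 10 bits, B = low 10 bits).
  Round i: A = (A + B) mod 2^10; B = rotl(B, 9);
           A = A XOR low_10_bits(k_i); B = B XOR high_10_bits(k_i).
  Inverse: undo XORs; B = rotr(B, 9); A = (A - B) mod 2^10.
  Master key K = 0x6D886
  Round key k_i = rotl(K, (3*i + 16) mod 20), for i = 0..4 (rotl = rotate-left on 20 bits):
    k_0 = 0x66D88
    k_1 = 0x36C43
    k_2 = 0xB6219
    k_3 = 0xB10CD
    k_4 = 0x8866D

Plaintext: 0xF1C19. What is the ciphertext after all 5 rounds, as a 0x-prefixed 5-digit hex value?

s_0 = plaintext = 0xF1C19
s_1 = Round(s_0, k_0) = 0x9A397
s_2 = Round(s_1, k_1) = 0x6F310
s_3 = Round(s_2, k_2) = 0xB5750
s_4 = Round(s_3, k_3) = 0xBA36C
s_5 = Round(s_4, k_4) = 0x0E797

0x0E797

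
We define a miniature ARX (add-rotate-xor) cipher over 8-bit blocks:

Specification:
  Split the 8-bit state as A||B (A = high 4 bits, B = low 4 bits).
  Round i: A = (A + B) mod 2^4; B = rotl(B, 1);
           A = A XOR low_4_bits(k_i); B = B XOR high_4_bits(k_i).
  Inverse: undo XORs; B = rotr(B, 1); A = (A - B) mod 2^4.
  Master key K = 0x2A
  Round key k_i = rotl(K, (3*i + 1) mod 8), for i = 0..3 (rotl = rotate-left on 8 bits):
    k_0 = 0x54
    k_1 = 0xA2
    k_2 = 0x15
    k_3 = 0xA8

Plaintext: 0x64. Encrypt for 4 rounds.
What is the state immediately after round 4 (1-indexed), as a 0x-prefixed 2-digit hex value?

s_0 = plaintext = 0x64
s_1 = Round(s_0, k_0) = 0xED
s_2 = Round(s_1, k_1) = 0x91
s_3 = Round(s_2, k_2) = 0xF3
s_4 = Round(s_3, k_3) = 0xAC

0xAC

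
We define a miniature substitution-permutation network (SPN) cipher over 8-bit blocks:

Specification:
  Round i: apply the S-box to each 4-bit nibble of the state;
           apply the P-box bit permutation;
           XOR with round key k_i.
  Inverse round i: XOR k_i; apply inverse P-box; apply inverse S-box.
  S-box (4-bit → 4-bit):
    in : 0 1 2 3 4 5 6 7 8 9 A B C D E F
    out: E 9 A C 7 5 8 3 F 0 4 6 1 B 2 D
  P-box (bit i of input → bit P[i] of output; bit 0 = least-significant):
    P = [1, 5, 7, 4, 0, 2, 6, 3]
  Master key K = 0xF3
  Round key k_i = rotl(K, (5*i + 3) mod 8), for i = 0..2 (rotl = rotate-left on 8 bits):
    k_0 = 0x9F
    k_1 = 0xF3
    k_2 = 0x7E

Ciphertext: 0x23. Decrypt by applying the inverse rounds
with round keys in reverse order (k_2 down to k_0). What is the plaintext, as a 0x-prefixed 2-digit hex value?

s_0 = ciphertext = 0x23
s_1 = InvRound(s_0, k_2) = 0x86
s_2 = InvRound(s_1, k_1) = 0x42
s_3 = InvRound(s_2, k_0) = 0x83

0x83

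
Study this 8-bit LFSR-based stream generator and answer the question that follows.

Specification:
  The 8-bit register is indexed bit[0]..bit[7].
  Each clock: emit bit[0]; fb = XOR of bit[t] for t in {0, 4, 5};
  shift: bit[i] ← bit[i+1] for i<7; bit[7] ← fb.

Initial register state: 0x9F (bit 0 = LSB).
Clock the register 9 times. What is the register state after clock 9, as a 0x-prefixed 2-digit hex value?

reg_0 = 0x9F
clock 1: out=1, reg = 0x4F
clock 2: out=1, reg = 0xA7
clock 3: out=1, reg = 0x53
clock 4: out=1, reg = 0x29
clock 5: out=1, reg = 0x14
clock 6: out=0, reg = 0x8A
clock 7: out=0, reg = 0x45
clock 8: out=1, reg = 0xA2
clock 9: out=0, reg = 0xD1

0xD1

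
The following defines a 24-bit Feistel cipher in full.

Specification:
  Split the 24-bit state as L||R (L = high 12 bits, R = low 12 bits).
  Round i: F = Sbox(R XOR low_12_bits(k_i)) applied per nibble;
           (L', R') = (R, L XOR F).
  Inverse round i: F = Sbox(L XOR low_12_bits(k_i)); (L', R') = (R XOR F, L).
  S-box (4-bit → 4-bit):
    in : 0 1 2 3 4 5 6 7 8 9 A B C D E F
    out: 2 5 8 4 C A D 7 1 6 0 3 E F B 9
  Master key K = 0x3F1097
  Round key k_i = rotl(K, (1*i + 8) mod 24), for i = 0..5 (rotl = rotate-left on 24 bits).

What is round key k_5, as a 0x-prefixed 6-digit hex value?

0x12E7E2

K = 0x3F1097
k_0 = rotl(K, (1*0+8) mod 24) = rotl(K, 8) = 0x10973F
k_1 = rotl(K, (1*1+8) mod 24) = rotl(K, 9) = 0x212E7E
k_2 = rotl(K, (1*2+8) mod 24) = rotl(K, 10) = 0x425CFC
k_3 = rotl(K, (1*3+8) mod 24) = rotl(K, 11) = 0x84B9F8
k_4 = rotl(K, (1*4+8) mod 24) = rotl(K, 12) = 0x0973F1
k_5 = rotl(K, (1*5+8) mod 24) = rotl(K, 13) = 0x12E7E2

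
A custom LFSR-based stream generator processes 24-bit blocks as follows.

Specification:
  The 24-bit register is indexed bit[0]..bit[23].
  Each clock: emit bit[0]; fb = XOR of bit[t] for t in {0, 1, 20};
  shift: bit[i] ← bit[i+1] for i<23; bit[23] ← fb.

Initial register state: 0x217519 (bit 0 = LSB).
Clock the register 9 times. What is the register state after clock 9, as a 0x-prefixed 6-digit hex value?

0xF390BA

reg_0 = 0x217519
clock 1: out=1, reg = 0x90BA8C
clock 2: out=0, reg = 0xC85D46
clock 3: out=0, reg = 0xE42EA3
clock 4: out=1, reg = 0x721751
clock 5: out=1, reg = 0x390BA8
clock 6: out=0, reg = 0x9C85D4
clock 7: out=0, reg = 0xCE42EA
clock 8: out=0, reg = 0xE72175
clock 9: out=1, reg = 0xF390BA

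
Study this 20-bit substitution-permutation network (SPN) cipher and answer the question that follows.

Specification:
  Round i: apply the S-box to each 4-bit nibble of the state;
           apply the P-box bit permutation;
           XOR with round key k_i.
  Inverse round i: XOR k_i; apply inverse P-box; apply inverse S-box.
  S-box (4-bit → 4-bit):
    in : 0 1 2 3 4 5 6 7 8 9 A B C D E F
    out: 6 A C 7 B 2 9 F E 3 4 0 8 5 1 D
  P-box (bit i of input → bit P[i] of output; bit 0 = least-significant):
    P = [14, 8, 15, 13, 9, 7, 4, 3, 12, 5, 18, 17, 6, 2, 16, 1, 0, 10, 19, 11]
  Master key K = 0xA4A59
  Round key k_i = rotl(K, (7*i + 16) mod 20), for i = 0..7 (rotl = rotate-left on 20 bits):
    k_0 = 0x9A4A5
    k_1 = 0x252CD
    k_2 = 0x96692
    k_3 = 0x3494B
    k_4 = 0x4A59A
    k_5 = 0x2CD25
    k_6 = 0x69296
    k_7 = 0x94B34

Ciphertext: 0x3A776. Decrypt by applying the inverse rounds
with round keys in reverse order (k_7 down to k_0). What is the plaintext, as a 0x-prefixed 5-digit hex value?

0x8009D

s_0 = ciphertext = 0x3A776
s_1 = InvRound(s_0, k_7) = 0x86CBF
s_2 = InvRound(s_1, k_6) = 0x7B76F
s_3 = InvRound(s_2, k_5) = 0xCFD66
s_4 = InvRound(s_3, k_4) = 0x2998E
s_5 = InvRound(s_4, k_3) = 0xE3E5D
s_6 = InvRound(s_5, k_2) = 0x67F1E
s_7 = InvRound(s_6, k_1) = 0x46A01
s_8 = InvRound(s_7, k_0) = 0x8009D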